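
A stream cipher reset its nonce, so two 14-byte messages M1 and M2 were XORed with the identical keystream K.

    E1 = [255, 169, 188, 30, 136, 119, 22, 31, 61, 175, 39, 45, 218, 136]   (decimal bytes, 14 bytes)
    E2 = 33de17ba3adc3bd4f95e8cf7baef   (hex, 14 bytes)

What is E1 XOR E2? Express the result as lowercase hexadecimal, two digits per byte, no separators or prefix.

E1 ⊕ E2 = (M1 ⊕ K) ⊕ (M2 ⊕ K) = M1 ⊕ M2 — the shared key cancels under XOR.
ff XOR 33 = cc
a9 XOR de = 77
bc XOR 17 = ab
1e XOR ba = a4
88 XOR 3a = b2
77 XOR dc = ab
16 XOR 3b = 2d
1f XOR d4 = cb
3d XOR f9 = c4
af XOR 5e = f1
27 XOR 8c = ab
2d XOR f7 = da
da XOR ba = 60
88 XOR ef = 67

cc77aba4b2ab2dcbc4f1abda6067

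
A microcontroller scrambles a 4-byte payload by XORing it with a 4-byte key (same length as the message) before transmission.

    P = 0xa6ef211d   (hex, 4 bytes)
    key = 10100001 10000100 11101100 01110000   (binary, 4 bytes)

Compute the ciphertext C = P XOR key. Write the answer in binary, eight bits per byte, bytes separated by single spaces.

00000111 01101011 11001101 01101101

a6 XOR a1 = 07
ef XOR 84 = 6b
21 XOR ec = cd
1d XOR 70 = 6d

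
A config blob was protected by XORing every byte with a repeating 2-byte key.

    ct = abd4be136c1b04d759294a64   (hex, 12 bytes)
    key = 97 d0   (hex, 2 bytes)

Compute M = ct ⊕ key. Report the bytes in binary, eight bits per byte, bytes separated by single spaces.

The 2-byte key repeats, so the effective keystream is 97 d0 97 d0 97 d0 97 d0 97 d0 97 d0.
byte 0: ab ^ 97 = 3c
byte 1: d4 ^ d0 = 04
byte 2: be ^ 97 = 29
byte 3: 13 ^ d0 = c3
byte 4: 6c ^ 97 = fb
byte 5: 1b ^ d0 = cb
byte 6: 04 ^ 97 = 93
byte 7: d7 ^ d0 = 07
byte 8: 59 ^ 97 = ce
byte 9: 29 ^ d0 = f9
byte 10: 4a ^ 97 = dd
byte 11: 64 ^ d0 = b4

00111100 00000100 00101001 11000011 11111011 11001011 10010011 00000111 11001110 11111001 11011101 10110100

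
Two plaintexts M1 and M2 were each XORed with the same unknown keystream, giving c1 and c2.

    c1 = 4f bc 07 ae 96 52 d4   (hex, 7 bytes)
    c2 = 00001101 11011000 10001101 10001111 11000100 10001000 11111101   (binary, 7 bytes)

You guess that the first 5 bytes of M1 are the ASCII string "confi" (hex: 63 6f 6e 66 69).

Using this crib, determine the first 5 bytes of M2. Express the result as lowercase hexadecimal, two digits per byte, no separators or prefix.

210be4473b

First, c1 ⊕ c2 = (M1 ⊕ K) ⊕ (M2 ⊕ K) = M1 ⊕ M2, so the key drops out. Then M2 = (M1 ⊕ M2) ⊕ M1 over the first 5 bytes.
byte 0: (4f ⊕ 0d) ⊕ 63 = 42 ⊕ 63 = 21
byte 1: (bc ⊕ d8) ⊕ 6f = 64 ⊕ 6f = 0b
byte 2: (07 ⊕ 8d) ⊕ 6e = 8a ⊕ 6e = e4
byte 3: (ae ⊕ 8f) ⊕ 66 = 21 ⊕ 66 = 47
byte 4: (96 ⊕ c4) ⊕ 69 = 52 ⊕ 69 = 3b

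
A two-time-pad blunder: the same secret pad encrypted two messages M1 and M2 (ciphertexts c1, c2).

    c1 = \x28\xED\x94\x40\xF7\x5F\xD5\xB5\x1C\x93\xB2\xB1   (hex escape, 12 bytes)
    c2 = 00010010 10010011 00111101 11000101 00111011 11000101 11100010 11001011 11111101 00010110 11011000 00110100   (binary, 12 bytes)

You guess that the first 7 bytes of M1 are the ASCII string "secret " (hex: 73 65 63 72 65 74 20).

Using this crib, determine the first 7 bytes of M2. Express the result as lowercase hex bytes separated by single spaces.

First, c1 ⊕ c2 = (M1 ⊕ K) ⊕ (M2 ⊕ K) = M1 ⊕ M2, so the key drops out. Then M2 = (M1 ⊕ M2) ⊕ M1 over the first 7 bytes.
byte 0: (28 ⊕ 12) ⊕ 73 = 3a ⊕ 73 = 49
byte 1: (ed ⊕ 93) ⊕ 65 = 7e ⊕ 65 = 1b
byte 2: (94 ⊕ 3d) ⊕ 63 = a9 ⊕ 63 = ca
byte 3: (40 ⊕ c5) ⊕ 72 = 85 ⊕ 72 = f7
byte 4: (f7 ⊕ 3b) ⊕ 65 = cc ⊕ 65 = a9
byte 5: (5f ⊕ c5) ⊕ 74 = 9a ⊕ 74 = ee
byte 6: (d5 ⊕ e2) ⊕ 20 = 37 ⊕ 20 = 17

49 1b ca f7 a9 ee 17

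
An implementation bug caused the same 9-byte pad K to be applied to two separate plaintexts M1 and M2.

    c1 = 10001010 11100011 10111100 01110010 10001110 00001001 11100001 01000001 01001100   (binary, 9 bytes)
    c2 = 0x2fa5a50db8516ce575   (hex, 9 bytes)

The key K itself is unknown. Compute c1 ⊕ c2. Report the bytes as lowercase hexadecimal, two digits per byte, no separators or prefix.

a546197f36588da439

c1 ⊕ c2 = (M1 ⊕ K) ⊕ (M2 ⊕ K) = M1 ⊕ M2 — the shared key cancels under XOR.
138 xor  47 = 165
227 xor 165 =  70
188 xor 165 =  25
114 xor  13 = 127
142 xor 184 =  54
  9 xor  81 =  88
225 xor 108 = 141
 65 xor 229 = 164
 76 xor 117 =  57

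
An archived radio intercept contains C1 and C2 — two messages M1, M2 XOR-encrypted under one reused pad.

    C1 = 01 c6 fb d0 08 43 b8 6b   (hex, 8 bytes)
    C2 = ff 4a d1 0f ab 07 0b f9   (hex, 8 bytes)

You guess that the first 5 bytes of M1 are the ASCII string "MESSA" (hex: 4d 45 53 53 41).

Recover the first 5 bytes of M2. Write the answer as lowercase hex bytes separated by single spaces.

b3 c9 79 8c e2

First, C1 ⊕ C2 = (M1 ⊕ K) ⊕ (M2 ⊕ K) = M1 ⊕ M2, so the key drops out. Then M2 = (M1 ⊕ M2) ⊕ M1 over the first 5 bytes.
byte 0: (01 xor ff) xor 4d = fe xor 4d = b3
byte 1: (c6 xor 4a) xor 45 = 8c xor 45 = c9
byte 2: (fb xor d1) xor 53 = 2a xor 53 = 79
byte 3: (d0 xor 0f) xor 53 = df xor 53 = 8c
byte 4: (08 xor ab) xor 41 = a3 xor 41 = e2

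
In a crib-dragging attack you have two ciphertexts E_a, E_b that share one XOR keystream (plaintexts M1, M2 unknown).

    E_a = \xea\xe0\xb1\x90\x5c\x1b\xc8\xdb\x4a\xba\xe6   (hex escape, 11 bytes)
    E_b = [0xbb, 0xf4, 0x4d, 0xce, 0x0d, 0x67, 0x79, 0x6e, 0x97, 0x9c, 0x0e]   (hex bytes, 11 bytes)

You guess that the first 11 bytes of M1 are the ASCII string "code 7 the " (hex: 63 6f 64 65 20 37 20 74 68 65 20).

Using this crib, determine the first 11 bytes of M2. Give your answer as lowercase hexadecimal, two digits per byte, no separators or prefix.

327b983b714b91c1b543c8

First, E_a ⊕ E_b = (M1 ⊕ K) ⊕ (M2 ⊕ K) = M1 ⊕ M2, so the key drops out. Then M2 = (M1 ⊕ M2) ⊕ M1 over the first 11 bytes.
byte 0: (ea xor bb) xor 63 = 51 xor 63 = 32
byte 1: (e0 xor f4) xor 6f = 14 xor 6f = 7b
byte 2: (b1 xor 4d) xor 64 = fc xor 64 = 98
byte 3: (90 xor ce) xor 65 = 5e xor 65 = 3b
byte 4: (5c xor 0d) xor 20 = 51 xor 20 = 71
byte 5: (1b xor 67) xor 37 = 7c xor 37 = 4b
byte 6: (c8 xor 79) xor 20 = b1 xor 20 = 91
byte 7: (db xor 6e) xor 74 = b5 xor 74 = c1
byte 8: (4a xor 97) xor 68 = dd xor 68 = b5
byte 9: (ba xor 9c) xor 65 = 26 xor 65 = 43
byte 10: (e6 xor 0e) xor 20 = e8 xor 20 = c8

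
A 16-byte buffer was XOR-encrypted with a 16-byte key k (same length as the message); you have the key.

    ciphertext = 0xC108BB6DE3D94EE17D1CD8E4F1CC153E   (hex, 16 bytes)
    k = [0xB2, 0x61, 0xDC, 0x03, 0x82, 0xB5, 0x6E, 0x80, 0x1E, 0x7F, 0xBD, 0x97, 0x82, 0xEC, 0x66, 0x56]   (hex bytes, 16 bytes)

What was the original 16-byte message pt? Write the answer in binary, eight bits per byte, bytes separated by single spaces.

byte 0: c1 xor b2 = 73
byte 1: 08 xor 61 = 69
byte 2: bb xor dc = 67
byte 3: 6d xor 03 = 6e
byte 4: e3 xor 82 = 61
byte 5: d9 xor b5 = 6c
byte 6: 4e xor 6e = 20
byte 7: e1 xor 80 = 61
byte 8: 7d xor 1e = 63
byte 9: 1c xor 7f = 63
byte 10: d8 xor bd = 65
byte 11: e4 xor 97 = 73
byte 12: f1 xor 82 = 73
byte 13: cc xor ec = 20
byte 14: 15 xor 66 = 73
byte 15: 3e xor 56 = 68

01110011 01101001 01100111 01101110 01100001 01101100 00100000 01100001 01100011 01100011 01100101 01110011 01110011 00100000 01110011 01101000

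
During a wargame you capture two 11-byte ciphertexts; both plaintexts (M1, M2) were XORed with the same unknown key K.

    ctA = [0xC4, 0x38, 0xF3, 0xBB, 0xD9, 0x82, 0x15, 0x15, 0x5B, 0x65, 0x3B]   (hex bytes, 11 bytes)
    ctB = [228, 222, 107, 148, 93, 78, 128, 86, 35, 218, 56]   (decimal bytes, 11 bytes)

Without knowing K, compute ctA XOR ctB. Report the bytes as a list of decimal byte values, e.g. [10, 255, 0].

[32, 230, 152, 47, 132, 204, 149, 67, 120, 191, 3]

ctA ⊕ ctB = (M1 ⊕ K) ⊕ (M2 ⊕ K) = M1 ⊕ M2 — the shared key cancels under XOR.
c4 ^ e4 = 20
38 ^ de = e6
f3 ^ 6b = 98
bb ^ 94 = 2f
d9 ^ 5d = 84
82 ^ 4e = cc
15 ^ 80 = 95
15 ^ 56 = 43
5b ^ 23 = 78
65 ^ da = bf
3b ^ 38 = 03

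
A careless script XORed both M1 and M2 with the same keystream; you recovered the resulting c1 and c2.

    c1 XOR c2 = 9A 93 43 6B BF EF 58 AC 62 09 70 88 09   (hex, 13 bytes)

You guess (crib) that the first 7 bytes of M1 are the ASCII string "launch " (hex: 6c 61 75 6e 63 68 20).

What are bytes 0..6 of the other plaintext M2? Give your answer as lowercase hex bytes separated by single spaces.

Since c1 ⊕ c2 = M1 ⊕ M2, XORing with the guessed M1 bytes yields the corresponding M2 bytes: M2 = (c1 ⊕ c2) ⊕ M1.
9a ^ 6c = f6
93 ^ 61 = f2
43 ^ 75 = 36
6b ^ 6e = 05
bf ^ 63 = dc
ef ^ 68 = 87
58 ^ 20 = 78

f6 f2 36 05 dc 87 78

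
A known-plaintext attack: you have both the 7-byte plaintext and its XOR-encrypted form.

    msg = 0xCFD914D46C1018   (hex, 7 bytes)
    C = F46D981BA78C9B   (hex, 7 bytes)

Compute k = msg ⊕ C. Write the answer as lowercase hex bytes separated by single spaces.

Since C = msg ⊕ k, XORing both sides with msg gives k = msg ⊕ C.
cf xor f4 = 3b
d9 xor 6d = b4
14 xor 98 = 8c
d4 xor 1b = cf
6c xor a7 = cb
10 xor 8c = 9c
18 xor 9b = 83

3b b4 8c cf cb 9c 83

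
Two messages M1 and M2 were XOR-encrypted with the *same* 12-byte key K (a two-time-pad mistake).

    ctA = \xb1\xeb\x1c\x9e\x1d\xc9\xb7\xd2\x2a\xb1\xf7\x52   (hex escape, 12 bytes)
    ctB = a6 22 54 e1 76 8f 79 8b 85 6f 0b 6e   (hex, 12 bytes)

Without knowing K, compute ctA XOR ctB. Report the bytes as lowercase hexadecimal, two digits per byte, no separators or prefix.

17c9487f6b46ce59afdefc3c

ctA ⊕ ctB = (M1 ⊕ K) ⊕ (M2 ⊕ K) = M1 ⊕ M2 — the shared key cancels under XOR.
byte 0: b1 ⊕ a6 = 17
byte 1: eb ⊕ 22 = c9
byte 2: 1c ⊕ 54 = 48
byte 3: 9e ⊕ e1 = 7f
byte 4: 1d ⊕ 76 = 6b
byte 5: c9 ⊕ 8f = 46
byte 6: b7 ⊕ 79 = ce
byte 7: d2 ⊕ 8b = 59
byte 8: 2a ⊕ 85 = af
byte 9: b1 ⊕ 6f = de
byte 10: f7 ⊕ 0b = fc
byte 11: 52 ⊕ 6e = 3c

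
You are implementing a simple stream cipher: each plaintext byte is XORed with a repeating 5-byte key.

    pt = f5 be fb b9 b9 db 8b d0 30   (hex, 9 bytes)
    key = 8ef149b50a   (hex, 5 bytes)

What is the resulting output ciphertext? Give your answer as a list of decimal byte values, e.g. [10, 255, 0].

[123, 79, 178, 12, 179, 85, 122, 153, 133]

The 5-byte key repeats, so the effective keystream is 8e f1 49 b5 0a 8e f1 49 b5.
byte 0: 245 xor 142 = 123
byte 1: 190 xor 241 =  79
byte 2: 251 xor  73 = 178
byte 3: 185 xor 181 =  12
byte 4: 185 xor  10 = 179
byte 5: 219 xor 142 =  85
byte 6: 139 xor 241 = 122
byte 7: 208 xor  73 = 153
byte 8:  48 xor 181 = 133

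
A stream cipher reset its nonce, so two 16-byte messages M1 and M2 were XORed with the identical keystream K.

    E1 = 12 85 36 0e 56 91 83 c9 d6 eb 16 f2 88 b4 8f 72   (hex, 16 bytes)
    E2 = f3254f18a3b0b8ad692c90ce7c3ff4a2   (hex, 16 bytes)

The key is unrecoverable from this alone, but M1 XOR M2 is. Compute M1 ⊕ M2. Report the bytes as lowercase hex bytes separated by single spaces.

e1 a0 79 16 f5 21 3b 64 bf c7 86 3c f4 8b 7b d0

E1 ⊕ E2 = (M1 ⊕ K) ⊕ (M2 ⊕ K) = M1 ⊕ M2 — the shared key cancels under XOR.
 18 ^ 243 = 225
133 ^  37 = 160
 54 ^  79 = 121
 14 ^  24 =  22
 86 ^ 163 = 245
145 ^ 176 =  33
131 ^ 184 =  59
201 ^ 173 = 100
214 ^ 105 = 191
235 ^  44 = 199
 22 ^ 144 = 134
242 ^ 206 =  60
136 ^ 124 = 244
180 ^  63 = 139
143 ^ 244 = 123
114 ^ 162 = 208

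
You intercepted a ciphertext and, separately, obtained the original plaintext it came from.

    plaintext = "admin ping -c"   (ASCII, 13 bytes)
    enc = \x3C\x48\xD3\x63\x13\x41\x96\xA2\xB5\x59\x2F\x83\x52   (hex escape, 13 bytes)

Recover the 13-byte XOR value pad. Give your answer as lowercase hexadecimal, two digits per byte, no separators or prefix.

Since enc = plaintext ⊕ pad, XORing both sides with plaintext gives pad = plaintext ⊕ enc.
61 ^ 3c = 5d
64 ^ 48 = 2c
6d ^ d3 = be
69 ^ 63 = 0a
6e ^ 13 = 7d
20 ^ 41 = 61
70 ^ 96 = e6
69 ^ a2 = cb
6e ^ b5 = db
67 ^ 59 = 3e
20 ^ 2f = 0f
2d ^ 83 = ae
63 ^ 52 = 31

5d2cbe0a7d61e6cbdb3e0fae31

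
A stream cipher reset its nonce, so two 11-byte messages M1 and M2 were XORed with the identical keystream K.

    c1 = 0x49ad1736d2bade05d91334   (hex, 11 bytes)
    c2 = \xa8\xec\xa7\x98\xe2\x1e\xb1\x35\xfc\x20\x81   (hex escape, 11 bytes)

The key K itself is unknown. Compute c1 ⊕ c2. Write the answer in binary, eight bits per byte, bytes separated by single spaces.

c1 ⊕ c2 = (M1 ⊕ K) ⊕ (M2 ⊕ K) = M1 ⊕ M2 — the shared key cancels under XOR.
49 ⊕ a8 = e1
ad ⊕ ec = 41
17 ⊕ a7 = b0
36 ⊕ 98 = ae
d2 ⊕ e2 = 30
ba ⊕ 1e = a4
de ⊕ b1 = 6f
05 ⊕ 35 = 30
d9 ⊕ fc = 25
13 ⊕ 20 = 33
34 ⊕ 81 = b5

11100001 01000001 10110000 10101110 00110000 10100100 01101111 00110000 00100101 00110011 10110101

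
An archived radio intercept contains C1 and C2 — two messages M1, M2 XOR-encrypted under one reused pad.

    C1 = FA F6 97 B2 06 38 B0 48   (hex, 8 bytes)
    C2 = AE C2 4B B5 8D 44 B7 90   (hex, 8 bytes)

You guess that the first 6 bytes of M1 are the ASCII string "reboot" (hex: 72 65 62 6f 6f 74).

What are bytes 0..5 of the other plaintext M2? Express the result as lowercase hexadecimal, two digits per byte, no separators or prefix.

2651be68e408

First, C1 ⊕ C2 = (M1 ⊕ K) ⊕ (M2 ⊕ K) = M1 ⊕ M2, so the key drops out. Then M2 = (M1 ⊕ M2) ⊕ M1 over the first 6 bytes.
byte 0: (fa ^ ae) ^ 72 = 54 ^ 72 = 26
byte 1: (f6 ^ c2) ^ 65 = 34 ^ 65 = 51
byte 2: (97 ^ 4b) ^ 62 = dc ^ 62 = be
byte 3: (b2 ^ b5) ^ 6f = 07 ^ 6f = 68
byte 4: (06 ^ 8d) ^ 6f = 8b ^ 6f = e4
byte 5: (38 ^ 44) ^ 74 = 7c ^ 74 = 08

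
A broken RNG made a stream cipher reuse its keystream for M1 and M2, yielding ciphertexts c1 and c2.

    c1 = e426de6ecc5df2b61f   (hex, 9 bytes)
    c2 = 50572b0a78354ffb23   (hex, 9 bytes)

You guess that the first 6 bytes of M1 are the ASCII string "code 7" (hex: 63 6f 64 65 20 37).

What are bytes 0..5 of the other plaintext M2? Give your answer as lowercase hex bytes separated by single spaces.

First, c1 ⊕ c2 = (M1 ⊕ K) ⊕ (M2 ⊕ K) = M1 ⊕ M2, so the key drops out. Then M2 = (M1 ⊕ M2) ⊕ M1 over the first 6 bytes.
byte 0: (e4 xor 50) xor 63 = b4 xor 63 = d7
byte 1: (26 xor 57) xor 6f = 71 xor 6f = 1e
byte 2: (de xor 2b) xor 64 = f5 xor 64 = 91
byte 3: (6e xor 0a) xor 65 = 64 xor 65 = 01
byte 4: (cc xor 78) xor 20 = b4 xor 20 = 94
byte 5: (5d xor 35) xor 37 = 68 xor 37 = 5f

d7 1e 91 01 94 5f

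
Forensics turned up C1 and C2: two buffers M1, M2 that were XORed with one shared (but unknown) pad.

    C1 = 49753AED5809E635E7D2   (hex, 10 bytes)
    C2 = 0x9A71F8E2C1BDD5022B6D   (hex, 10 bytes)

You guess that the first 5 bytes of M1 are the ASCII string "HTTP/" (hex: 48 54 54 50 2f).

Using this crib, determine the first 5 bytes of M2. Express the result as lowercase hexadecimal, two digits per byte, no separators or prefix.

First, C1 ⊕ C2 = (M1 ⊕ K) ⊕ (M2 ⊕ K) = M1 ⊕ M2, so the key drops out. Then M2 = (M1 ⊕ M2) ⊕ M1 over the first 5 bytes.
byte 0: (49 ^ 9a) ^ 48 = d3 ^ 48 = 9b
byte 1: (75 ^ 71) ^ 54 = 04 ^ 54 = 50
byte 2: (3a ^ f8) ^ 54 = c2 ^ 54 = 96
byte 3: (ed ^ e2) ^ 50 = 0f ^ 50 = 5f
byte 4: (58 ^ c1) ^ 2f = 99 ^ 2f = b6

9b50965fb6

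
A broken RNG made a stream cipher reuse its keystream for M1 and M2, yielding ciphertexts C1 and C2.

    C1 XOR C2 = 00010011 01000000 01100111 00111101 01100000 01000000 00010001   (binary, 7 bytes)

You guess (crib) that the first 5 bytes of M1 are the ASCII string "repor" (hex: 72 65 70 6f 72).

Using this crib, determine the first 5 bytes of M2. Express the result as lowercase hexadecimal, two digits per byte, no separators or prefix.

Since C1 ⊕ C2 = M1 ⊕ M2, XORing with the guessed M1 bytes yields the corresponding M2 bytes: M2 = (C1 ⊕ C2) ⊕ M1.
00010011 ^ 01110010 = 01100001
01000000 ^ 01100101 = 00100101
01100111 ^ 01110000 = 00010111
00111101 ^ 01101111 = 01010010
01100000 ^ 01110010 = 00010010

6125175212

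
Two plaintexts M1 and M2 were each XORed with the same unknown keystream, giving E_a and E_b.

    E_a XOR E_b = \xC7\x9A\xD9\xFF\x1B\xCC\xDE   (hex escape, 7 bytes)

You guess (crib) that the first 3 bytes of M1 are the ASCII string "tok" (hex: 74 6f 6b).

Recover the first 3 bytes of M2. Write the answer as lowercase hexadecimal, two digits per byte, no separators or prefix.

b3f5b2

Since E_a ⊕ E_b = M1 ⊕ M2, XORing with the guessed M1 bytes yields the corresponding M2 bytes: M2 = (E_a ⊕ E_b) ⊕ M1.
c7 ⊕ 74 = b3
9a ⊕ 6f = f5
d9 ⊕ 6b = b2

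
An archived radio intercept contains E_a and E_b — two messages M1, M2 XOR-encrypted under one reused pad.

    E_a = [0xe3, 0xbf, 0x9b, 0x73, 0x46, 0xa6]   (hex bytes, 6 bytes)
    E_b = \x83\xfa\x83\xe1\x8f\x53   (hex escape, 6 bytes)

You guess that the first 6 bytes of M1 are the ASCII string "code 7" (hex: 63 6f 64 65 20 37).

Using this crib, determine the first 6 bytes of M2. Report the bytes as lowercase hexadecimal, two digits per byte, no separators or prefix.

032a7cf7e9c2

First, E_a ⊕ E_b = (M1 ⊕ K) ⊕ (M2 ⊕ K) = M1 ⊕ M2, so the key drops out. Then M2 = (M1 ⊕ M2) ⊕ M1 over the first 6 bytes.
byte 0: (e3 xor 83) xor 63 = 60 xor 63 = 03
byte 1: (bf xor fa) xor 6f = 45 xor 6f = 2a
byte 2: (9b xor 83) xor 64 = 18 xor 64 = 7c
byte 3: (73 xor e1) xor 65 = 92 xor 65 = f7
byte 4: (46 xor 8f) xor 20 = c9 xor 20 = e9
byte 5: (a6 xor 53) xor 37 = f5 xor 37 = c2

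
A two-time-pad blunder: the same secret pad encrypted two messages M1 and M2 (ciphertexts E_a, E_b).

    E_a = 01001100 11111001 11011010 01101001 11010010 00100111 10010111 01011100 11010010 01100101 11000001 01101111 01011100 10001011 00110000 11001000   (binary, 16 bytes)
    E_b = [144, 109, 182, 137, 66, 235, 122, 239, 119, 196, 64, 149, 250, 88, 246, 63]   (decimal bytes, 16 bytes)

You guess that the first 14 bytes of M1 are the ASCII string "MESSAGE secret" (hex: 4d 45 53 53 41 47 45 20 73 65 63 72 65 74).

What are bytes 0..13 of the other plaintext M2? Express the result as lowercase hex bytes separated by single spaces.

First, E_a ⊕ E_b = (M1 ⊕ K) ⊕ (M2 ⊕ K) = M1 ⊕ M2, so the key drops out. Then M2 = (M1 ⊕ M2) ⊕ M1 over the first 14 bytes.
byte 0: (4c XOR 90) XOR 4d = dc XOR 4d = 91
byte 1: (f9 XOR 6d) XOR 45 = 94 XOR 45 = d1
byte 2: (da XOR b6) XOR 53 = 6c XOR 53 = 3f
byte 3: (69 XOR 89) XOR 53 = e0 XOR 53 = b3
byte 4: (d2 XOR 42) XOR 41 = 90 XOR 41 = d1
byte 5: (27 XOR eb) XOR 47 = cc XOR 47 = 8b
byte 6: (97 XOR 7a) XOR 45 = ed XOR 45 = a8
byte 7: (5c XOR ef) XOR 20 = b3 XOR 20 = 93
byte 8: (d2 XOR 77) XOR 73 = a5 XOR 73 = d6
byte 9: (65 XOR c4) XOR 65 = a1 XOR 65 = c4
byte 10: (c1 XOR 40) XOR 63 = 81 XOR 63 = e2
byte 11: (6f XOR 95) XOR 72 = fa XOR 72 = 88
byte 12: (5c XOR fa) XOR 65 = a6 XOR 65 = c3
byte 13: (8b XOR 58) XOR 74 = d3 XOR 74 = a7

91 d1 3f b3 d1 8b a8 93 d6 c4 e2 88 c3 a7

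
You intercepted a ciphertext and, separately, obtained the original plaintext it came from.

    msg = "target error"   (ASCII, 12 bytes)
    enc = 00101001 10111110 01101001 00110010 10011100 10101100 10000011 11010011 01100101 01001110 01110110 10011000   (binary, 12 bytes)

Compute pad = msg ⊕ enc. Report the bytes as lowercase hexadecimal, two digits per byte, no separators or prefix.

5ddf1b55f9d8a3b6173c19ea

Since enc = msg ⊕ pad, XORing both sides with msg gives pad = msg ⊕ enc.
74 ^ 29 = 5d
61 ^ be = df
72 ^ 69 = 1b
67 ^ 32 = 55
65 ^ 9c = f9
74 ^ ac = d8
20 ^ 83 = a3
65 ^ d3 = b6
72 ^ 65 = 17
72 ^ 4e = 3c
6f ^ 76 = 19
72 ^ 98 = ea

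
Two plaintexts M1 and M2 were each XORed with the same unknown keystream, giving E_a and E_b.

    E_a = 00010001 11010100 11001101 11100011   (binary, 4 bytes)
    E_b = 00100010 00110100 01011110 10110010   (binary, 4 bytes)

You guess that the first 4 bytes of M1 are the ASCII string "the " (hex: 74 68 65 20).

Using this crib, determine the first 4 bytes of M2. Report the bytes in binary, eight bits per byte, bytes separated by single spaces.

01000111 10001000 11110110 01110001

First, E_a ⊕ E_b = (M1 ⊕ K) ⊕ (M2 ⊕ K) = M1 ⊕ M2, so the key drops out. Then M2 = (M1 ⊕ M2) ⊕ M1 over the first 4 bytes.
byte 0: (11 ^ 22) ^ 74 = 33 ^ 74 = 47
byte 1: (d4 ^ 34) ^ 68 = e0 ^ 68 = 88
byte 2: (cd ^ 5e) ^ 65 = 93 ^ 65 = f6
byte 3: (e3 ^ b2) ^ 20 = 51 ^ 20 = 71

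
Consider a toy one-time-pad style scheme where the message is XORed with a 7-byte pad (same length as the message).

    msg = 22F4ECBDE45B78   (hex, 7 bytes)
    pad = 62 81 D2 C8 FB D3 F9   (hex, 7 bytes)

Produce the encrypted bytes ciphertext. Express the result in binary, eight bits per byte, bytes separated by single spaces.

01000000 01110101 00111110 01110101 00011111 10001000 10000001

22 xor 62 = 40
f4 xor 81 = 75
ec xor d2 = 3e
bd xor c8 = 75
e4 xor fb = 1f
5b xor d3 = 88
78 xor f9 = 81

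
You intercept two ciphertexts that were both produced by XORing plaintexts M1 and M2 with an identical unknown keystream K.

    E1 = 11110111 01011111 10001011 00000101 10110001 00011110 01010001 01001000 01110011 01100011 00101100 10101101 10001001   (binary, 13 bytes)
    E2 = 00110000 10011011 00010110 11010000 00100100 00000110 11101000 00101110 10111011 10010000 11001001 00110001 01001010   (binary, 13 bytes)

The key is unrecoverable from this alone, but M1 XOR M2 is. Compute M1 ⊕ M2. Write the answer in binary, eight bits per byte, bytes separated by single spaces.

E1 ⊕ E2 = (M1 ⊕ K) ⊕ (M2 ⊕ K) = M1 ⊕ M2 — the shared key cancels under XOR.
f7 XOR 30 = c7
5f XOR 9b = c4
8b XOR 16 = 9d
05 XOR d0 = d5
b1 XOR 24 = 95
1e XOR 06 = 18
51 XOR e8 = b9
48 XOR 2e = 66
73 XOR bb = c8
63 XOR 90 = f3
2c XOR c9 = e5
ad XOR 31 = 9c
89 XOR 4a = c3

11000111 11000100 10011101 11010101 10010101 00011000 10111001 01100110 11001000 11110011 11100101 10011100 11000011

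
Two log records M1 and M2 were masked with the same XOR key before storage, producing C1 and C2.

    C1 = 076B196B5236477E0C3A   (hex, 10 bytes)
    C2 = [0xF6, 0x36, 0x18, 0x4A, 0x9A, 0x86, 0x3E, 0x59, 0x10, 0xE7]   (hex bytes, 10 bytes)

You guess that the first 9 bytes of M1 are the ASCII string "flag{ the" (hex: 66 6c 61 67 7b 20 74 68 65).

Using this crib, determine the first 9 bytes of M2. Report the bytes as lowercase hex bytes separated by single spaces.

First, C1 ⊕ C2 = (M1 ⊕ K) ⊕ (M2 ⊕ K) = M1 ⊕ M2, so the key drops out. Then M2 = (M1 ⊕ M2) ⊕ M1 over the first 9 bytes.
byte 0: (07 XOR f6) XOR 66 = f1 XOR 66 = 97
byte 1: (6b XOR 36) XOR 6c = 5d XOR 6c = 31
byte 2: (19 XOR 18) XOR 61 = 01 XOR 61 = 60
byte 3: (6b XOR 4a) XOR 67 = 21 XOR 67 = 46
byte 4: (52 XOR 9a) XOR 7b = c8 XOR 7b = b3
byte 5: (36 XOR 86) XOR 20 = b0 XOR 20 = 90
byte 6: (47 XOR 3e) XOR 74 = 79 XOR 74 = 0d
byte 7: (7e XOR 59) XOR 68 = 27 XOR 68 = 4f
byte 8: (0c XOR 10) XOR 65 = 1c XOR 65 = 79

97 31 60 46 b3 90 0d 4f 79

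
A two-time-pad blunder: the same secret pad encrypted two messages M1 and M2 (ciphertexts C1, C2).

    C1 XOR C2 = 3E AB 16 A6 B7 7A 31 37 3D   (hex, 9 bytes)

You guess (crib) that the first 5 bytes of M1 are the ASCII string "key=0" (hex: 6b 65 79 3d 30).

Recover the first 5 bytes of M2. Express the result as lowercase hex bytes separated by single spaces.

Since C1 ⊕ C2 = M1 ⊕ M2, XORing with the guessed M1 bytes yields the corresponding M2 bytes: M2 = (C1 ⊕ C2) ⊕ M1.
00111110 xor 01101011 = 01010101
10101011 xor 01100101 = 11001110
00010110 xor 01111001 = 01101111
10100110 xor 00111101 = 10011011
10110111 xor 00110000 = 10000111

55 ce 6f 9b 87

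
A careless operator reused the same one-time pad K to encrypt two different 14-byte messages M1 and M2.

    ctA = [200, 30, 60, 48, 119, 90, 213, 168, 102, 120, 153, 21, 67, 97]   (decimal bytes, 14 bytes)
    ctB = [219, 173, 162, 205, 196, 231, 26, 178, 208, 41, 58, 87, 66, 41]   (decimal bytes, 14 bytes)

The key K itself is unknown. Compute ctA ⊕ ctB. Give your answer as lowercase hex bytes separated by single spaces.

ctA ⊕ ctB = (M1 ⊕ K) ⊕ (M2 ⊕ K) = M1 ⊕ M2 — the shared key cancels under XOR.
c8 ^ db = 13
1e ^ ad = b3
3c ^ a2 = 9e
30 ^ cd = fd
77 ^ c4 = b3
5a ^ e7 = bd
d5 ^ 1a = cf
a8 ^ b2 = 1a
66 ^ d0 = b6
78 ^ 29 = 51
99 ^ 3a = a3
15 ^ 57 = 42
43 ^ 42 = 01
61 ^ 29 = 48

13 b3 9e fd b3 bd cf 1a b6 51 a3 42 01 48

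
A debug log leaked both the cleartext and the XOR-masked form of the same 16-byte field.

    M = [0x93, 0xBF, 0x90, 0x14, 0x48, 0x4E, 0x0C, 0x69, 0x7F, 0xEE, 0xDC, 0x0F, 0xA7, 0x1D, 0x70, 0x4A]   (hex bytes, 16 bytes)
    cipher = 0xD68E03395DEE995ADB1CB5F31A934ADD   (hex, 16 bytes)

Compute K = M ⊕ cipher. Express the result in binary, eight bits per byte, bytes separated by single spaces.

Since cipher = M ⊕ K, XORing both sides with M gives K = M ⊕ cipher.
byte 0: 93 ⊕ d6 = 45
byte 1: bf ⊕ 8e = 31
byte 2: 90 ⊕ 03 = 93
byte 3: 14 ⊕ 39 = 2d
byte 4: 48 ⊕ 5d = 15
byte 5: 4e ⊕ ee = a0
byte 6: 0c ⊕ 99 = 95
byte 7: 69 ⊕ 5a = 33
byte 8: 7f ⊕ db = a4
byte 9: ee ⊕ 1c = f2
byte 10: dc ⊕ b5 = 69
byte 11: 0f ⊕ f3 = fc
byte 12: a7 ⊕ 1a = bd
byte 13: 1d ⊕ 93 = 8e
byte 14: 70 ⊕ 4a = 3a
byte 15: 4a ⊕ dd = 97

01000101 00110001 10010011 00101101 00010101 10100000 10010101 00110011 10100100 11110010 01101001 11111100 10111101 10001110 00111010 10010111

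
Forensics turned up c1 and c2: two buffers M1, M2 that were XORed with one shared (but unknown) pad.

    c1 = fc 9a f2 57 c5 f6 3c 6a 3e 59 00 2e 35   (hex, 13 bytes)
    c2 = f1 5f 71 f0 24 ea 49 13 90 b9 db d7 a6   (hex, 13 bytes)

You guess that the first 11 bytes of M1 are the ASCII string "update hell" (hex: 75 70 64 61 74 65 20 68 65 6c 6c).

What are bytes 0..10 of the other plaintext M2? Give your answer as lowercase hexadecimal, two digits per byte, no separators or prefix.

First, c1 ⊕ c2 = (M1 ⊕ K) ⊕ (M2 ⊕ K) = M1 ⊕ M2, so the key drops out. Then M2 = (M1 ⊕ M2) ⊕ M1 over the first 11 bytes.
byte 0: (fc XOR f1) XOR 75 = 0d XOR 75 = 78
byte 1: (9a XOR 5f) XOR 70 = c5 XOR 70 = b5
byte 2: (f2 XOR 71) XOR 64 = 83 XOR 64 = e7
byte 3: (57 XOR f0) XOR 61 = a7 XOR 61 = c6
byte 4: (c5 XOR 24) XOR 74 = e1 XOR 74 = 95
byte 5: (f6 XOR ea) XOR 65 = 1c XOR 65 = 79
byte 6: (3c XOR 49) XOR 20 = 75 XOR 20 = 55
byte 7: (6a XOR 13) XOR 68 = 79 XOR 68 = 11
byte 8: (3e XOR 90) XOR 65 = ae XOR 65 = cb
byte 9: (59 XOR b9) XOR 6c = e0 XOR 6c = 8c
byte 10: (00 XOR db) XOR 6c = db XOR 6c = b7

78b5e7c695795511cb8cb7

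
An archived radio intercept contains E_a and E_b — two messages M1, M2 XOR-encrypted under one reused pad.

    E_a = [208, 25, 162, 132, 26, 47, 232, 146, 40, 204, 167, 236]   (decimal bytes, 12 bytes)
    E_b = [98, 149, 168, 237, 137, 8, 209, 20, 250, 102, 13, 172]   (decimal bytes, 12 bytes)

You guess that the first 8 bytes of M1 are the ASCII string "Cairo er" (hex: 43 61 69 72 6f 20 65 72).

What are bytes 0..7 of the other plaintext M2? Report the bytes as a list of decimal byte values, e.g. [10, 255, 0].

First, E_a ⊕ E_b = (M1 ⊕ K) ⊕ (M2 ⊕ K) = M1 ⊕ M2, so the key drops out. Then M2 = (M1 ⊕ M2) ⊕ M1 over the first 8 bytes.
byte 0: (d0 ^ 62) ^ 43 = b2 ^ 43 = f1
byte 1: (19 ^ 95) ^ 61 = 8c ^ 61 = ed
byte 2: (a2 ^ a8) ^ 69 = 0a ^ 69 = 63
byte 3: (84 ^ ed) ^ 72 = 69 ^ 72 = 1b
byte 4: (1a ^ 89) ^ 6f = 93 ^ 6f = fc
byte 5: (2f ^ 08) ^ 20 = 27 ^ 20 = 07
byte 6: (e8 ^ d1) ^ 65 = 39 ^ 65 = 5c
byte 7: (92 ^ 14) ^ 72 = 86 ^ 72 = f4

[241, 237, 99, 27, 252, 7, 92, 244]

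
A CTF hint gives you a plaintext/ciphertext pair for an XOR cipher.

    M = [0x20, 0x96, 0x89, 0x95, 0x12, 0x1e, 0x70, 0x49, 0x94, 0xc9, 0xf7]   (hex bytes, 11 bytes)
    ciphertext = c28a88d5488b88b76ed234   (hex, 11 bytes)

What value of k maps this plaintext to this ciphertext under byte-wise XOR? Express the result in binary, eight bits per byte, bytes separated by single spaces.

Since ciphertext = M ⊕ k, XORing both sides with M gives k = M ⊕ ciphertext.
byte 0: 20 ^ c2 = e2
byte 1: 96 ^ 8a = 1c
byte 2: 89 ^ 88 = 01
byte 3: 95 ^ d5 = 40
byte 4: 12 ^ 48 = 5a
byte 5: 1e ^ 8b = 95
byte 6: 70 ^ 88 = f8
byte 7: 49 ^ b7 = fe
byte 8: 94 ^ 6e = fa
byte 9: c9 ^ d2 = 1b
byte 10: f7 ^ 34 = c3

11100010 00011100 00000001 01000000 01011010 10010101 11111000 11111110 11111010 00011011 11000011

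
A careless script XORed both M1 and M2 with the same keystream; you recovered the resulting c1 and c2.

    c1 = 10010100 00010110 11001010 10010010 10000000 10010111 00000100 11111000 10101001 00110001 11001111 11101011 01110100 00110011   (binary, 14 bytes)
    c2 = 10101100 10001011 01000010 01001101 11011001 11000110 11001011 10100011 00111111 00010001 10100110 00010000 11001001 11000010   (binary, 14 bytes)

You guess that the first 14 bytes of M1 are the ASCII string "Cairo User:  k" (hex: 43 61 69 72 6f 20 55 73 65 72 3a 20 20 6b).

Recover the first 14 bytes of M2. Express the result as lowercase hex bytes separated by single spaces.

7b fc e1 ad 36 71 9a 28 f3 52 53 db 9d 9a

First, c1 ⊕ c2 = (M1 ⊕ K) ⊕ (M2 ⊕ K) = M1 ⊕ M2, so the key drops out. Then M2 = (M1 ⊕ M2) ⊕ M1 over the first 14 bytes.
byte 0: (94 xor ac) xor 43 = 38 xor 43 = 7b
byte 1: (16 xor 8b) xor 61 = 9d xor 61 = fc
byte 2: (ca xor 42) xor 69 = 88 xor 69 = e1
byte 3: (92 xor 4d) xor 72 = df xor 72 = ad
byte 4: (80 xor d9) xor 6f = 59 xor 6f = 36
byte 5: (97 xor c6) xor 20 = 51 xor 20 = 71
byte 6: (04 xor cb) xor 55 = cf xor 55 = 9a
byte 7: (f8 xor a3) xor 73 = 5b xor 73 = 28
byte 8: (a9 xor 3f) xor 65 = 96 xor 65 = f3
byte 9: (31 xor 11) xor 72 = 20 xor 72 = 52
byte 10: (cf xor a6) xor 3a = 69 xor 3a = 53
byte 11: (eb xor 10) xor 20 = fb xor 20 = db
byte 12: (74 xor c9) xor 20 = bd xor 20 = 9d
byte 13: (33 xor c2) xor 6b = f1 xor 6b = 9a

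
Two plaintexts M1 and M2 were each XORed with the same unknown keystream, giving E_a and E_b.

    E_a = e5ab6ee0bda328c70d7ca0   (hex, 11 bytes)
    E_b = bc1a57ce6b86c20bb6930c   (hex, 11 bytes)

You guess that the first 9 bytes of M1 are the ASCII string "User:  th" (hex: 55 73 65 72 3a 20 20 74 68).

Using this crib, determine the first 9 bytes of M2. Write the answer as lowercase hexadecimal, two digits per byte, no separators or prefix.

0cc25c5cec05cab8d3

First, E_a ⊕ E_b = (M1 ⊕ K) ⊕ (M2 ⊕ K) = M1 ⊕ M2, so the key drops out. Then M2 = (M1 ⊕ M2) ⊕ M1 over the first 9 bytes.
byte 0: (e5 ^ bc) ^ 55 = 59 ^ 55 = 0c
byte 1: (ab ^ 1a) ^ 73 = b1 ^ 73 = c2
byte 2: (6e ^ 57) ^ 65 = 39 ^ 65 = 5c
byte 3: (e0 ^ ce) ^ 72 = 2e ^ 72 = 5c
byte 4: (bd ^ 6b) ^ 3a = d6 ^ 3a = ec
byte 5: (a3 ^ 86) ^ 20 = 25 ^ 20 = 05
byte 6: (28 ^ c2) ^ 20 = ea ^ 20 = ca
byte 7: (c7 ^ 0b) ^ 74 = cc ^ 74 = b8
byte 8: (0d ^ b6) ^ 68 = bb ^ 68 = d3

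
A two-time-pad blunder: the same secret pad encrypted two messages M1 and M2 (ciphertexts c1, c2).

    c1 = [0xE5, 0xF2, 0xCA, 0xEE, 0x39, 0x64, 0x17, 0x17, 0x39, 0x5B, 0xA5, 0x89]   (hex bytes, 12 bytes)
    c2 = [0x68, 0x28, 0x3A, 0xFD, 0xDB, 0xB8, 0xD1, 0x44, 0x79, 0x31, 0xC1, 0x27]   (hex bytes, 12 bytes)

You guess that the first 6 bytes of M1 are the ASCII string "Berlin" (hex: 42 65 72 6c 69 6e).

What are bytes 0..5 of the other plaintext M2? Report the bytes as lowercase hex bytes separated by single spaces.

First, c1 ⊕ c2 = (M1 ⊕ K) ⊕ (M2 ⊕ K) = M1 ⊕ M2, so the key drops out. Then M2 = (M1 ⊕ M2) ⊕ M1 over the first 6 bytes.
byte 0: (e5 ⊕ 68) ⊕ 42 = 8d ⊕ 42 = cf
byte 1: (f2 ⊕ 28) ⊕ 65 = da ⊕ 65 = bf
byte 2: (ca ⊕ 3a) ⊕ 72 = f0 ⊕ 72 = 82
byte 3: (ee ⊕ fd) ⊕ 6c = 13 ⊕ 6c = 7f
byte 4: (39 ⊕ db) ⊕ 69 = e2 ⊕ 69 = 8b
byte 5: (64 ⊕ b8) ⊕ 6e = dc ⊕ 6e = b2

cf bf 82 7f 8b b2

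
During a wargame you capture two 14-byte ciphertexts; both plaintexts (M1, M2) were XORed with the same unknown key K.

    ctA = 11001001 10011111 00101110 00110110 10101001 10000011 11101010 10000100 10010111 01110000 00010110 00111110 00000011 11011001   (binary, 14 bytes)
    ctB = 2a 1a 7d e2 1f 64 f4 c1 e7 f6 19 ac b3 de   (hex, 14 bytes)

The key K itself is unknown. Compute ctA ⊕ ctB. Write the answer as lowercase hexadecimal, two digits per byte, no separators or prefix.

ctA ⊕ ctB = (M1 ⊕ K) ⊕ (M2 ⊕ K) = M1 ⊕ M2 — the shared key cancels under XOR.
byte 0: c9 XOR 2a = e3
byte 1: 9f XOR 1a = 85
byte 2: 2e XOR 7d = 53
byte 3: 36 XOR e2 = d4
byte 4: a9 XOR 1f = b6
byte 5: 83 XOR 64 = e7
byte 6: ea XOR f4 = 1e
byte 7: 84 XOR c1 = 45
byte 8: 97 XOR e7 = 70
byte 9: 70 XOR f6 = 86
byte 10: 16 XOR 19 = 0f
byte 11: 3e XOR ac = 92
byte 12: 03 XOR b3 = b0
byte 13: d9 XOR de = 07

e38553d4b6e71e4570860f92b007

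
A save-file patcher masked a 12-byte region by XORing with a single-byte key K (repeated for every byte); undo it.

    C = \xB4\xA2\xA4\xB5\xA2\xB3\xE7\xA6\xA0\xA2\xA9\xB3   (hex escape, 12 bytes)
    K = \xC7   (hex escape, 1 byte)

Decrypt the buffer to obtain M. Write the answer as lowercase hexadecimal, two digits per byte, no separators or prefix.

The 1-byte key repeats, so the effective keystream is c7 c7 c7 c7 c7 c7 c7 c7 c7 c7 c7 c7.
byte 0: b4 XOR c7 = 73
byte 1: a2 XOR c7 = 65
byte 2: a4 XOR c7 = 63
byte 3: b5 XOR c7 = 72
byte 4: a2 XOR c7 = 65
byte 5: b3 XOR c7 = 74
byte 6: e7 XOR c7 = 20
byte 7: a6 XOR c7 = 61
byte 8: a0 XOR c7 = 67
byte 9: a2 XOR c7 = 65
byte 10: a9 XOR c7 = 6e
byte 11: b3 XOR c7 = 74

736563726574206167656e74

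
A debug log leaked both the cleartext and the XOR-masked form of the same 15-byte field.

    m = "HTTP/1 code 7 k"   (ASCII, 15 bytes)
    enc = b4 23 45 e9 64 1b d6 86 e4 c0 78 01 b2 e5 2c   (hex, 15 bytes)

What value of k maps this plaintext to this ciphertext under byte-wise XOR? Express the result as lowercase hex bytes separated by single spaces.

Since enc = m ⊕ k, XORing both sides with m gives k = m ⊕ enc.
48 ⊕ b4 = fc
54 ⊕ 23 = 77
54 ⊕ 45 = 11
50 ⊕ e9 = b9
2f ⊕ 64 = 4b
31 ⊕ 1b = 2a
20 ⊕ d6 = f6
63 ⊕ 86 = e5
6f ⊕ e4 = 8b
64 ⊕ c0 = a4
65 ⊕ 78 = 1d
20 ⊕ 01 = 21
37 ⊕ b2 = 85
20 ⊕ e5 = c5
6b ⊕ 2c = 47

fc 77 11 b9 4b 2a f6 e5 8b a4 1d 21 85 c5 47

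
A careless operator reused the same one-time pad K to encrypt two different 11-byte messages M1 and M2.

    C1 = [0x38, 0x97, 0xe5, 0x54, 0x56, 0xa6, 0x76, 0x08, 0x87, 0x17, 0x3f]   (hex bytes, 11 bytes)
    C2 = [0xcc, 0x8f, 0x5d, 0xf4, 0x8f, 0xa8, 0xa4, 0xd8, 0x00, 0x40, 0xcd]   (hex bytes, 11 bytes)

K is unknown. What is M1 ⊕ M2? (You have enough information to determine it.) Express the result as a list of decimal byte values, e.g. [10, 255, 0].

[244, 24, 184, 160, 217, 14, 210, 208, 135, 87, 242]

C1 ⊕ C2 = (M1 ⊕ K) ⊕ (M2 ⊕ K) = M1 ⊕ M2 — the shared key cancels under XOR.
 56 ⊕ 204 = 244
151 ⊕ 143 =  24
229 ⊕  93 = 184
 84 ⊕ 244 = 160
 86 ⊕ 143 = 217
166 ⊕ 168 =  14
118 ⊕ 164 = 210
  8 ⊕ 216 = 208
135 ⊕   0 = 135
 23 ⊕  64 =  87
 63 ⊕ 205 = 242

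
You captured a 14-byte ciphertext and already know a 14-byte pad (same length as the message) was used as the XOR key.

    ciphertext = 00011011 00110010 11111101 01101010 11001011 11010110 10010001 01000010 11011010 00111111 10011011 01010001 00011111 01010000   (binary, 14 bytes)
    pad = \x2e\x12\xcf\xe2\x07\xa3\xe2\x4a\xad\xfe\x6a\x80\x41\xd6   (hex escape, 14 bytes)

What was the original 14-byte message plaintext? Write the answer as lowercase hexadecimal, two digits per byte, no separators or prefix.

35203288cc75730877c1f1d15e86

XOR is its own inverse, so applying the key byte-wise gives the result directly.
1b ^ 2e = 35
32 ^ 12 = 20
fd ^ cf = 32
6a ^ e2 = 88
cb ^ 07 = cc
d6 ^ a3 = 75
91 ^ e2 = 73
42 ^ 4a = 08
da ^ ad = 77
3f ^ fe = c1
9b ^ 6a = f1
51 ^ 80 = d1
1f ^ 41 = 5e
50 ^ d6 = 86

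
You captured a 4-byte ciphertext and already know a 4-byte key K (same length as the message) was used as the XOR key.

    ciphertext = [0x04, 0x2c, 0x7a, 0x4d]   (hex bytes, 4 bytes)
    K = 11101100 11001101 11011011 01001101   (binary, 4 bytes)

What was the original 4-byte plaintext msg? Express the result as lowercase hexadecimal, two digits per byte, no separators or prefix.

XOR is its own inverse, so applying the key byte-wise gives the result directly.
04 xor ec = e8
2c xor cd = e1
7a xor db = a1
4d xor 4d = 00

e8e1a100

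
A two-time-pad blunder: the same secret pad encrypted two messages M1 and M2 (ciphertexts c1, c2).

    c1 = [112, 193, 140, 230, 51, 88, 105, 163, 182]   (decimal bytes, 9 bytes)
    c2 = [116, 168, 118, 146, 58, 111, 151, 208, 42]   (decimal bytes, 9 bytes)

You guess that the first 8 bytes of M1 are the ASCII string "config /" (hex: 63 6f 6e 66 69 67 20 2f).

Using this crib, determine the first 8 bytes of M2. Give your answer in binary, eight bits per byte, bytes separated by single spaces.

First, c1 ⊕ c2 = (M1 ⊕ K) ⊕ (M2 ⊕ K) = M1 ⊕ M2, so the key drops out. Then M2 = (M1 ⊕ M2) ⊕ M1 over the first 8 bytes.
byte 0: (70 ^ 74) ^ 63 = 04 ^ 63 = 67
byte 1: (c1 ^ a8) ^ 6f = 69 ^ 6f = 06
byte 2: (8c ^ 76) ^ 6e = fa ^ 6e = 94
byte 3: (e6 ^ 92) ^ 66 = 74 ^ 66 = 12
byte 4: (33 ^ 3a) ^ 69 = 09 ^ 69 = 60
byte 5: (58 ^ 6f) ^ 67 = 37 ^ 67 = 50
byte 6: (69 ^ 97) ^ 20 = fe ^ 20 = de
byte 7: (a3 ^ d0) ^ 2f = 73 ^ 2f = 5c

01100111 00000110 10010100 00010010 01100000 01010000 11011110 01011100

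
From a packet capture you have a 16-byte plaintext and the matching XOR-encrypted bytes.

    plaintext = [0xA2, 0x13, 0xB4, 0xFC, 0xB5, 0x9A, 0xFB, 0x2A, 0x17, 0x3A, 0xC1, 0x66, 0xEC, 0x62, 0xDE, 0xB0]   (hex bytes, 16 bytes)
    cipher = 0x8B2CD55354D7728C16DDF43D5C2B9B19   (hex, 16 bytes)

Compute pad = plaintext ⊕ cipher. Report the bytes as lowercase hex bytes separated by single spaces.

Since cipher = plaintext ⊕ pad, XORing both sides with plaintext gives pad = plaintext ⊕ cipher.
byte 0: a2 xor 8b = 29
byte 1: 13 xor 2c = 3f
byte 2: b4 xor d5 = 61
byte 3: fc xor 53 = af
byte 4: b5 xor 54 = e1
byte 5: 9a xor d7 = 4d
byte 6: fb xor 72 = 89
byte 7: 2a xor 8c = a6
byte 8: 17 xor 16 = 01
byte 9: 3a xor dd = e7
byte 10: c1 xor f4 = 35
byte 11: 66 xor 3d = 5b
byte 12: ec xor 5c = b0
byte 13: 62 xor 2b = 49
byte 14: de xor 9b = 45
byte 15: b0 xor 19 = a9

29 3f 61 af e1 4d 89 a6 01 e7 35 5b b0 49 45 a9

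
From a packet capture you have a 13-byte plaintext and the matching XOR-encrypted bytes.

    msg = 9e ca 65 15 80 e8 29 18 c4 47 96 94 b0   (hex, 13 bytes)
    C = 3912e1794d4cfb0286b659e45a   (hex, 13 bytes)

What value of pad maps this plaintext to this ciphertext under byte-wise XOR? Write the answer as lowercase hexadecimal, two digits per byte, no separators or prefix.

Since C = msg ⊕ pad, XORing both sides with msg gives pad = msg ⊕ C.
9e XOR 39 = a7
ca XOR 12 = d8
65 XOR e1 = 84
15 XOR 79 = 6c
80 XOR 4d = cd
e8 XOR 4c = a4
29 XOR fb = d2
18 XOR 02 = 1a
c4 XOR 86 = 42
47 XOR b6 = f1
96 XOR 59 = cf
94 XOR e4 = 70
b0 XOR 5a = ea

a7d8846ccda4d21a42f1cf70ea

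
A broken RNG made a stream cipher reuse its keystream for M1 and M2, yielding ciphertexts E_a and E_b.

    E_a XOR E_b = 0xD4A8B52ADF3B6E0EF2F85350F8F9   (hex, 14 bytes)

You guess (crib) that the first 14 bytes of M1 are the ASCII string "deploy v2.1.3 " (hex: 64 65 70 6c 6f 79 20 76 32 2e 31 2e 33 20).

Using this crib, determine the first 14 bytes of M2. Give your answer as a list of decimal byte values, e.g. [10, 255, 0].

Since E_a ⊕ E_b = M1 ⊕ M2, XORing with the guessed M1 bytes yields the corresponding M2 bytes: M2 = (E_a ⊕ E_b) ⊕ M1.
d4 XOR 64 = b0
a8 XOR 65 = cd
b5 XOR 70 = c5
2a XOR 6c = 46
df XOR 6f = b0
3b XOR 79 = 42
6e XOR 20 = 4e
0e XOR 76 = 78
f2 XOR 32 = c0
f8 XOR 2e = d6
53 XOR 31 = 62
50 XOR 2e = 7e
f8 XOR 33 = cb
f9 XOR 20 = d9

[176, 205, 197, 70, 176, 66, 78, 120, 192, 214, 98, 126, 203, 217]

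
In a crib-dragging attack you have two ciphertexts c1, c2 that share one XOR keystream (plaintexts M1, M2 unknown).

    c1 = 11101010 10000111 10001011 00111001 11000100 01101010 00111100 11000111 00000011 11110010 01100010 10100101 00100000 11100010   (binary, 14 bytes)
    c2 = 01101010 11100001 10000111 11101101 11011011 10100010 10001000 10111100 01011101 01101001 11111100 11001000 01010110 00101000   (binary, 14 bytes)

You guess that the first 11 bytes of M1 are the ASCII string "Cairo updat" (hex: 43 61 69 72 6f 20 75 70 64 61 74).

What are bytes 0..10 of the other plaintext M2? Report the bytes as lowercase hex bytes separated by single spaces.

First, c1 ⊕ c2 = (M1 ⊕ K) ⊕ (M2 ⊕ K) = M1 ⊕ M2, so the key drops out. Then M2 = (M1 ⊕ M2) ⊕ M1 over the first 11 bytes.
byte 0: (ea XOR 6a) XOR 43 = 80 XOR 43 = c3
byte 1: (87 XOR e1) XOR 61 = 66 XOR 61 = 07
byte 2: (8b XOR 87) XOR 69 = 0c XOR 69 = 65
byte 3: (39 XOR ed) XOR 72 = d4 XOR 72 = a6
byte 4: (c4 XOR db) XOR 6f = 1f XOR 6f = 70
byte 5: (6a XOR a2) XOR 20 = c8 XOR 20 = e8
byte 6: (3c XOR 88) XOR 75 = b4 XOR 75 = c1
byte 7: (c7 XOR bc) XOR 70 = 7b XOR 70 = 0b
byte 8: (03 XOR 5d) XOR 64 = 5e XOR 64 = 3a
byte 9: (f2 XOR 69) XOR 61 = 9b XOR 61 = fa
byte 10: (62 XOR fc) XOR 74 = 9e XOR 74 = ea

c3 07 65 a6 70 e8 c1 0b 3a fa ea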